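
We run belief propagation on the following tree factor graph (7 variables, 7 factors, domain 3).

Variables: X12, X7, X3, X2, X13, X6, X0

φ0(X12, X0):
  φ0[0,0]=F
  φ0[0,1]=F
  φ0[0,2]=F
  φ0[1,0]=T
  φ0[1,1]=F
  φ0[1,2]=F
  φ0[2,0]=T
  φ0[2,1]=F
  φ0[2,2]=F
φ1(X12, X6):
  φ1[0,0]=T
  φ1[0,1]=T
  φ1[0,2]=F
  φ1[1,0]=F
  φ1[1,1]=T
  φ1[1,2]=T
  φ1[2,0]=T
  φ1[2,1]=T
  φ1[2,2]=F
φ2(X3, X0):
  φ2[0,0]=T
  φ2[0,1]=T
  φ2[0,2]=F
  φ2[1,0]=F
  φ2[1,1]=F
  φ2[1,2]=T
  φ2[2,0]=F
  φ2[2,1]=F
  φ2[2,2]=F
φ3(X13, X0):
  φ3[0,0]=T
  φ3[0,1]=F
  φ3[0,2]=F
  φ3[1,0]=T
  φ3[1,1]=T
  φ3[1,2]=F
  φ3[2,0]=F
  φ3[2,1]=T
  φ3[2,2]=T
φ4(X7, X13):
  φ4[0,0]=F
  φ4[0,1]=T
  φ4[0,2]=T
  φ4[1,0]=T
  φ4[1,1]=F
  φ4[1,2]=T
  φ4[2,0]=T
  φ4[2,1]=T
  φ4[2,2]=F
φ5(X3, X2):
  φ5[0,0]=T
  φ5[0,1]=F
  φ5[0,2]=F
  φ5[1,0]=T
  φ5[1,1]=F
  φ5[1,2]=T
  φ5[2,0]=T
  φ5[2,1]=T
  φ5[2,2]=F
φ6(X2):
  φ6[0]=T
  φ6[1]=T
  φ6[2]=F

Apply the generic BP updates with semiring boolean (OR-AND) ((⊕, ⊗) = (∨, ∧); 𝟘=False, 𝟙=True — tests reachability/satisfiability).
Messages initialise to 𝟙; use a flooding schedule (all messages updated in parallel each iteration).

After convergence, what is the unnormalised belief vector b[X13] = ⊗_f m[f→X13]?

b[X13] = [T, T, F]

init: all messages = 𝟙 over 3 values
r1 m[φ0→X12] = [F, T, T]
r1 m[φ0→X0] = [T, F, F]
r1 m[φ1→X12] = [T, T, T]
r1 m[φ1→X6] = [T, T, T]
r1 m[φ2→X3] = [T, T, F]
r1 m[φ2→X0] = [T, T, T]
r1 m[φ3→X13] = [T, T, T]
r1 m[φ3→X0] = [T, T, T]
r1 m[φ4→X7] = [T, T, T]
r1 m[φ4→X13] = [T, T, T]
r1 m[φ5→X3] = [T, T, T]
r1 m[φ5→X2] = [T, T, T]
r1 m[φ6→X2] = [T, T, F]
r1 m[X12→φ0] = [T, T, T]
r1 m[X12→φ1] = [T, T, T]
r1 m[X7→φ4] = [T, T, T]
r1 m[X3→φ2] = [T, T, T]
r1 m[X3→φ5] = [T, T, T]
r1 m[X2→φ5] = [T, T, T]
r1 m[X2→φ6] = [T, T, T]
r1 m[X13→φ3] = [T, T, T]
r1 m[X13→φ4] = [T, T, T]
r1 m[X6→φ1] = [T, T, T]
r1 m[X0→φ0] = [T, T, T]
r1 m[X0→φ2] = [T, T, T]
r1 m[X0→φ3] = [T, T, T]
r2 m[φ0→X12] = [F, T, T]
r2 m[φ0→X0] = [T, F, F]
r2 m[φ1→X12] = [T, T, T]
r2 m[φ1→X6] = [T, T, T]
r2 m[φ2→X3] = [T, T, F]
r2 m[φ2→X0] = [T, T, T]
r2 m[φ3→X13] = [T, T, T]
r2 m[φ3→X0] = [T, T, T]
r2 m[φ4→X7] = [T, T, T]
r2 m[φ4→X13] = [T, T, T]
r2 m[φ5→X3] = [T, T, T]
r2 m[φ5→X2] = [T, T, T]
r2 m[φ6→X2] = [T, T, F]
r2 m[X12→φ0] = [T, T, T]
r2 m[X12→φ1] = [F, T, T]
r2 m[X7→φ4] = [T, T, T]
r2 m[X3→φ2] = [T, T, T]
r2 m[X3→φ5] = [T, T, F]
r2 m[X2→φ5] = [T, T, F]
r2 m[X2→φ6] = [T, T, T]
r2 m[X13→φ3] = [T, T, T]
r2 m[X13→φ4] = [T, T, T]
r2 m[X6→φ1] = [T, T, T]
r2 m[X0→φ0] = [T, T, T]
r2 m[X0→φ2] = [T, F, F]
r2 m[X0→φ3] = [T, F, F]
r3 m[φ0→X12] = [F, T, T]
r3 m[φ0→X0] = [T, F, F]
r3 m[φ1→X12] = [T, T, T]
r3 m[φ1→X6] = [T, T, T]
r3 m[φ2→X3] = [T, F, F]
r3 m[φ2→X0] = [T, T, T]
r3 m[φ3→X13] = [T, T, F]
r3 m[φ3→X0] = [T, T, T]
r3 m[φ4→X7] = [T, T, T]
r3 m[φ4→X13] = [T, T, T]
r3 m[φ5→X3] = [T, T, T]
r3 m[φ5→X2] = [T, F, T]
r3 m[φ6→X2] = [T, T, F]
r3 m[X12→φ0] = [T, T, T]
r3 m[X12→φ1] = [F, T, T]
r3 m[X7→φ4] = [T, T, T]
r3 m[X3→φ2] = [T, T, T]
r3 m[X3→φ5] = [T, T, F]
r3 m[X2→φ5] = [T, T, F]
r3 m[X2→φ6] = [T, T, T]
r3 m[X13→φ3] = [T, T, T]
r3 m[X13→φ4] = [T, T, T]
r3 m[X6→φ1] = [T, T, T]
r3 m[X0→φ0] = [T, T, T]
r3 m[X0→φ2] = [T, F, F]
r3 m[X0→φ3] = [T, F, F]
r4 m[φ0→X12] = [F, T, T]
r4 m[φ0→X0] = [T, F, F]
r4 m[φ1→X12] = [T, T, T]
r4 m[φ1→X6] = [T, T, T]
r4 m[φ2→X3] = [T, F, F]
r4 m[φ2→X0] = [T, T, T]
r4 m[φ3→X13] = [T, T, F]
r4 m[φ3→X0] = [T, T, T]
r4 m[φ4→X7] = [T, T, T]
r4 m[φ4→X13] = [T, T, T]
r4 m[φ5→X3] = [T, T, T]
r4 m[φ5→X2] = [T, F, T]
r4 m[φ6→X2] = [T, T, F]
r4 m[X12→φ0] = [T, T, T]
r4 m[X12→φ1] = [F, T, T]
r4 m[X7→φ4] = [T, T, T]
r4 m[X3→φ2] = [T, T, T]
r4 m[X3→φ5] = [T, F, F]
r4 m[X2→φ5] = [T, T, F]
r4 m[X2→φ6] = [T, F, T]
r4 m[X13→φ3] = [T, T, T]
r4 m[X13→φ4] = [T, T, F]
r4 m[X6→φ1] = [T, T, T]
r4 m[X0→φ0] = [T, T, T]
r4 m[X0→φ2] = [T, F, F]
r4 m[X0→φ3] = [T, F, F]
r5 m[φ0→X12] = [F, T, T]
r5 m[φ0→X0] = [T, F, F]
r5 m[φ1→X12] = [T, T, T]
r5 m[φ1→X6] = [T, T, T]
r5 m[φ2→X3] = [T, F, F]
r5 m[φ2→X0] = [T, T, T]
r5 m[φ3→X13] = [T, T, F]
r5 m[φ3→X0] = [T, T, T]
r5 m[φ4→X7] = [T, T, T]
r5 m[φ4→X13] = [T, T, T]
r5 m[φ5→X3] = [T, T, T]
r5 m[φ5→X2] = [T, F, F]
r5 m[φ6→X2] = [T, T, F]
r5 m[X12→φ0] = [T, T, T]
r5 m[X12→φ1] = [F, T, T]
r5 m[X7→φ4] = [T, T, T]
r5 m[X3→φ2] = [T, T, T]
r5 m[X3→φ5] = [T, F, F]
r5 m[X2→φ5] = [T, T, F]
r5 m[X2→φ6] = [T, F, T]
r5 m[X13→φ3] = [T, T, T]
r5 m[X13→φ4] = [T, T, F]
r5 m[X6→φ1] = [T, T, T]
r5 m[X0→φ0] = [T, T, T]
r5 m[X0→φ2] = [T, F, F]
r5 m[X0→φ3] = [T, F, F]
r6 m[φ0→X12] = [F, T, T]
r6 m[φ0→X0] = [T, F, F]
r6 m[φ1→X12] = [T, T, T]
r6 m[φ1→X6] = [T, T, T]
r6 m[φ2→X3] = [T, F, F]
r6 m[φ2→X0] = [T, T, T]
r6 m[φ3→X13] = [T, T, F]
r6 m[φ3→X0] = [T, T, T]
r6 m[φ4→X7] = [T, T, T]
r6 m[φ4→X13] = [T, T, T]
r6 m[φ5→X3] = [T, T, T]
r6 m[φ5→X2] = [T, F, F]
r6 m[φ6→X2] = [T, T, F]
r6 m[X12→φ0] = [T, T, T]
r6 m[X12→φ1] = [F, T, T]
r6 m[X7→φ4] = [T, T, T]
r6 m[X3→φ2] = [T, T, T]
r6 m[X3→φ5] = [T, F, F]
r6 m[X2→φ5] = [T, T, F]
r6 m[X2→φ6] = [T, F, F]
r6 m[X13→φ3] = [T, T, T]
r6 m[X13→φ4] = [T, T, F]
r6 m[X6→φ1] = [T, T, T]
r6 m[X0→φ0] = [T, T, T]
r6 m[X0→φ2] = [T, F, F]
r6 m[X0→φ3] = [T, F, F]
r7 m[φ0→X12] = [F, T, T]
r7 m[φ0→X0] = [T, F, F]
r7 m[φ1→X12] = [T, T, T]
r7 m[φ1→X6] = [T, T, T]
r7 m[φ2→X3] = [T, F, F]
r7 m[φ2→X0] = [T, T, T]
r7 m[φ3→X13] = [T, T, F]
r7 m[φ3→X0] = [T, T, T]
r7 m[φ4→X7] = [T, T, T]
r7 m[φ4→X13] = [T, T, T]
r7 m[φ5→X3] = [T, T, T]
r7 m[φ5→X2] = [T, F, F]
r7 m[φ6→X2] = [T, T, F]
r7 m[X12→φ0] = [T, T, T]
r7 m[X12→φ1] = [F, T, T]
r7 m[X7→φ4] = [T, T, T]
r7 m[X3→φ2] = [T, T, T]
r7 m[X3→φ5] = [T, F, F]
r7 m[X2→φ5] = [T, T, F]
r7 m[X2→φ6] = [T, F, F]
r7 m[X13→φ3] = [T, T, T]
r7 m[X13→φ4] = [T, T, F]
r7 m[X6→φ1] = [T, T, T]
r7 m[X0→φ0] = [T, T, T]
r7 m[X0→φ2] = [T, F, F]
r7 m[X0→φ3] = [T, F, F]
fixed point reached at round 7
b[X13] = ⊗ incoming = [T, T, F]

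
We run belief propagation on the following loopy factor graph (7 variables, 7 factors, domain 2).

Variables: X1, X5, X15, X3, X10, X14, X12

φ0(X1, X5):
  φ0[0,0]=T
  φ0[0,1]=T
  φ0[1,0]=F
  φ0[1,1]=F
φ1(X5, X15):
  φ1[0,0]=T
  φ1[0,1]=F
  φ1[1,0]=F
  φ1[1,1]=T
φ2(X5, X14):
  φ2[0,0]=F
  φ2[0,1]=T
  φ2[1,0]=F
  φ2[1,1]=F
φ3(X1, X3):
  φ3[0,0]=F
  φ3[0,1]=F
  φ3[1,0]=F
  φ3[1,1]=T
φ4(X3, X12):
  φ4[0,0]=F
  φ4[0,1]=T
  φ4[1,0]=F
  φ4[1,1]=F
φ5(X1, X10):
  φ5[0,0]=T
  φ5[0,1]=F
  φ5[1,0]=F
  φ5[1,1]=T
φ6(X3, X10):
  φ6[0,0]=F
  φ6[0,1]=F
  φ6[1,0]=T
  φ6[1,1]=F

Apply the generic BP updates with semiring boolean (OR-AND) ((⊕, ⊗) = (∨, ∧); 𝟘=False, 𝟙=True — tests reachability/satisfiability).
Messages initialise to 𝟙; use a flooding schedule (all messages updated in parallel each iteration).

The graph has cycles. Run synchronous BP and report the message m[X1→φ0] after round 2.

message @ round 2 = [F, T]

init: all messages = 𝟙 over 2 values
r1 m[φ0→X1] = [T, F]
r1 m[φ0→X5] = [T, T]
r1 m[φ1→X5] = [T, T]
r1 m[φ1→X15] = [T, T]
r1 m[φ2→X5] = [T, F]
r1 m[φ2→X14] = [F, T]
r1 m[φ3→X1] = [F, T]
r1 m[φ3→X3] = [F, T]
r1 m[φ4→X3] = [T, F]
r1 m[φ4→X12] = [F, T]
r1 m[φ5→X1] = [T, T]
r1 m[φ5→X10] = [T, T]
r1 m[φ6→X3] = [F, T]
r1 m[φ6→X10] = [T, F]
r1 m[X1→φ0] = [T, T]
r1 m[X1→φ3] = [T, T]
r1 m[X1→φ5] = [T, T]
r1 m[X5→φ0] = [T, T]
r1 m[X5→φ1] = [T, T]
r1 m[X5→φ2] = [T, T]
r1 m[X15→φ1] = [T, T]
r1 m[X3→φ3] = [T, T]
r1 m[X3→φ4] = [T, T]
r1 m[X3→φ6] = [T, T]
r1 m[X10→φ5] = [T, T]
r1 m[X10→φ6] = [T, T]
r1 m[X14→φ2] = [T, T]
r1 m[X12→φ4] = [T, T]
r2 m[φ0→X1] = [T, F]
r2 m[φ0→X5] = [T, T]
r2 m[φ1→X5] = [T, T]
r2 m[φ1→X15] = [T, T]
r2 m[φ2→X5] = [T, F]
r2 m[φ2→X14] = [F, T]
r2 m[φ3→X1] = [F, T]
r2 m[φ3→X3] = [F, T]
r2 m[φ4→X3] = [T, F]
r2 m[φ4→X12] = [F, T]
r2 m[φ5→X1] = [T, T]
r2 m[φ5→X10] = [T, T]
r2 m[φ6→X3] = [F, T]
r2 m[φ6→X10] = [T, F]
r2 m[X1→φ0] = [F, T]
r2 m[X1→φ3] = [T, F]
r2 m[X1→φ5] = [F, F]
r2 m[X5→φ0] = [T, F]
r2 m[X5→φ1] = [T, F]
r2 m[X5→φ2] = [T, T]
r2 m[X15→φ1] = [T, T]
r2 m[X3→φ3] = [F, F]
r2 m[X3→φ4] = [F, T]
r2 m[X3→φ6] = [F, F]
r2 m[X10→φ5] = [T, F]
r2 m[X10→φ6] = [T, T]
r2 m[X14→φ2] = [T, T]
r2 m[X12→φ4] = [T, T]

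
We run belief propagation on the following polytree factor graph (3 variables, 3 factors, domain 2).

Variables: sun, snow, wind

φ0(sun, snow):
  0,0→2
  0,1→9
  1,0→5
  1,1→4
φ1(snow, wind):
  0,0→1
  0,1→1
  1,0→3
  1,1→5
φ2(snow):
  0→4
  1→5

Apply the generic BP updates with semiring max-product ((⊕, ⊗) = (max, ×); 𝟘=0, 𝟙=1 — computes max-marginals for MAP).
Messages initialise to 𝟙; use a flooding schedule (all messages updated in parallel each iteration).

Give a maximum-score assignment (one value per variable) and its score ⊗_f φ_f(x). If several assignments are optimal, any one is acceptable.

assignment: (sun=0, snow=1, wind=1); score = 225

init: all messages = 𝟙 over 2 values
r1 m[φ0→sun] = [9, 5]
r1 m[φ0→snow] = [5, 9]
r1 m[φ1→snow] = [1, 5]
r1 m[φ1→wind] = [3, 5]
r1 m[φ2→snow] = [4, 5]
r1 m[sun→φ0] = [1, 1]
r1 m[snow→φ0] = [1, 1]
r1 m[snow→φ1] = [1, 1]
r1 m[snow→φ2] = [1, 1]
r1 m[wind→φ1] = [1, 1]
r2 m[φ0→sun] = [9, 5]
r2 m[φ0→snow] = [5, 9]
r2 m[φ1→snow] = [1, 5]
r2 m[φ1→wind] = [3, 5]
r2 m[φ2→snow] = [4, 5]
r2 m[sun→φ0] = [1, 1]
r2 m[snow→φ0] = [4, 25]
r2 m[snow→φ1] = [20, 45]
r2 m[snow→φ2] = [5, 45]
r2 m[wind→φ1] = [1, 1]
r3 m[φ0→sun] = [225, 100]
r3 m[φ0→snow] = [5, 9]
r3 m[φ1→snow] = [1, 5]
r3 m[φ1→wind] = [135, 225]
r3 m[φ2→snow] = [4, 5]
r3 m[sun→φ0] = [1, 1]
r3 m[snow→φ0] = [4, 25]
r3 m[snow→φ1] = [20, 45]
r3 m[snow→φ2] = [5, 45]
r3 m[wind→φ1] = [1, 1]
r4 m[φ0→sun] = [225, 100]
r4 m[φ0→snow] = [5, 9]
r4 m[φ1→snow] = [1, 5]
r4 m[φ1→wind] = [135, 225]
r4 m[φ2→snow] = [4, 5]
r4 m[sun→φ0] = [1, 1]
r4 m[snow→φ0] = [4, 25]
r4 m[snow→φ1] = [20, 45]
r4 m[snow→φ2] = [5, 45]
r4 m[wind→φ1] = [1, 1]
fixed point reached at round 4
traceback from sun: (sun=0, snow=1, wind=1), score=225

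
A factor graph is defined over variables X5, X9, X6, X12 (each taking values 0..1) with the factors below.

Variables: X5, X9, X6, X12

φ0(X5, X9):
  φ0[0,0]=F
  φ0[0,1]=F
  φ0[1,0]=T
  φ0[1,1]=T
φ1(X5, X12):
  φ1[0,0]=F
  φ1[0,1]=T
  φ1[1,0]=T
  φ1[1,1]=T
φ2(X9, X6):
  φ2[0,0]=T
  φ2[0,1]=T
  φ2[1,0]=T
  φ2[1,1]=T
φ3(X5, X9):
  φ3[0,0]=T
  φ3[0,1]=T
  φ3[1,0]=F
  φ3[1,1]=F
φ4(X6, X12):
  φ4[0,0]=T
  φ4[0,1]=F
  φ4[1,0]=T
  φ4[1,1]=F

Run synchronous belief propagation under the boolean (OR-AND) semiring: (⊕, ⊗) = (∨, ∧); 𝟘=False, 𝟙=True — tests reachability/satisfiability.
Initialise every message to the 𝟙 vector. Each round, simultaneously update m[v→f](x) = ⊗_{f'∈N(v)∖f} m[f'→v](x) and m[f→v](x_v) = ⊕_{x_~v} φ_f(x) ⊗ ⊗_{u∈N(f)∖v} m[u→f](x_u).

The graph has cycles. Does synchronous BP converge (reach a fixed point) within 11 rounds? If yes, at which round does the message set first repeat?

init: all messages = 𝟙 over 2 values
r1 m[φ0→X5] = [F, T]
r1 m[φ0→X9] = [T, T]
r1 m[φ1→X5] = [T, T]
r1 m[φ1→X12] = [T, T]
r1 m[φ2→X9] = [T, T]
r1 m[φ2→X6] = [T, T]
r1 m[φ3→X5] = [T, F]
r1 m[φ3→X9] = [T, T]
r1 m[φ4→X6] = [T, T]
r1 m[φ4→X12] = [T, F]
r1 m[X5→φ0] = [T, T]
r1 m[X5→φ1] = [T, T]
r1 m[X5→φ3] = [T, T]
r1 m[X9→φ0] = [T, T]
r1 m[X9→φ2] = [T, T]
r1 m[X9→φ3] = [T, T]
r1 m[X6→φ2] = [T, T]
r1 m[X6→φ4] = [T, T]
r1 m[X12→φ1] = [T, T]
r1 m[X12→φ4] = [T, T]
r2 m[φ0→X5] = [F, T]
r2 m[φ0→X9] = [T, T]
r2 m[φ1→X5] = [T, T]
r2 m[φ1→X12] = [T, T]
r2 m[φ2→X9] = [T, T]
r2 m[φ2→X6] = [T, T]
r2 m[φ3→X5] = [T, F]
r2 m[φ3→X9] = [T, T]
r2 m[φ4→X6] = [T, T]
r2 m[φ4→X12] = [T, F]
r2 m[X5→φ0] = [T, F]
r2 m[X5→φ1] = [F, F]
r2 m[X5→φ3] = [F, T]
r2 m[X9→φ0] = [T, T]
r2 m[X9→φ2] = [T, T]
r2 m[X9→φ3] = [T, T]
r2 m[X6→φ2] = [T, T]
r2 m[X6→φ4] = [T, T]
r2 m[X12→φ1] = [T, F]
r2 m[X12→φ4] = [T, T]
r3 m[φ0→X5] = [F, T]
r3 m[φ0→X9] = [F, F]
r3 m[φ1→X5] = [F, T]
r3 m[φ1→X12] = [F, F]
r3 m[φ2→X9] = [T, T]
r3 m[φ2→X6] = [T, T]
r3 m[φ3→X5] = [T, F]
r3 m[φ3→X9] = [F, F]
r3 m[φ4→X6] = [T, T]
r3 m[φ4→X12] = [T, F]
r3 m[X5→φ0] = [T, F]
r3 m[X5→φ1] = [F, F]
r3 m[X5→φ3] = [F, T]
r3 m[X9→φ0] = [T, T]
r3 m[X9→φ2] = [T, T]
r3 m[X9→φ3] = [T, T]
r3 m[X6→φ2] = [T, T]
r3 m[X6→φ4] = [T, T]
r3 m[X12→φ1] = [T, F]
r3 m[X12→φ4] = [T, T]
r4 m[φ0→X5] = [F, T]
r4 m[φ0→X9] = [F, F]
r4 m[φ1→X5] = [F, T]
r4 m[φ1→X12] = [F, F]
r4 m[φ2→X9] = [T, T]
r4 m[φ2→X6] = [T, T]
r4 m[φ3→X5] = [T, F]
r4 m[φ3→X9] = [F, F]
r4 m[φ4→X6] = [T, T]
r4 m[φ4→X12] = [T, F]
r4 m[X5→φ0] = [F, F]
r4 m[X5→φ1] = [F, F]
r4 m[X5→φ3] = [F, T]
r4 m[X9→φ0] = [F, F]
r4 m[X9→φ2] = [F, F]
r4 m[X9→φ3] = [F, F]
r4 m[X6→φ2] = [T, T]
r4 m[X6→φ4] = [T, T]
r4 m[X12→φ1] = [T, F]
r4 m[X12→φ4] = [F, F]
r5 m[φ0→X5] = [F, F]
r5 m[φ0→X9] = [F, F]
r5 m[φ1→X5] = [F, T]
r5 m[φ1→X12] = [F, F]
r5 m[φ2→X9] = [T, T]
r5 m[φ2→X6] = [F, F]
r5 m[φ3→X5] = [F, F]
r5 m[φ3→X9] = [F, F]
r5 m[φ4→X6] = [F, F]
r5 m[φ4→X12] = [T, F]
r5 m[X5→φ0] = [F, F]
r5 m[X5→φ1] = [F, F]
r5 m[X5→φ3] = [F, T]
r5 m[X9→φ0] = [F, F]
r5 m[X9→φ2] = [F, F]
r5 m[X9→φ3] = [F, F]
r5 m[X6→φ2] = [T, T]
r5 m[X6→φ4] = [T, T]
r5 m[X12→φ1] = [T, F]
r5 m[X12→φ4] = [F, F]
r6 m[φ0→X5] = [F, F]
r6 m[φ0→X9] = [F, F]
r6 m[φ1→X5] = [F, T]
r6 m[φ1→X12] = [F, F]
r6 m[φ2→X9] = [T, T]
r6 m[φ2→X6] = [F, F]
r6 m[φ3→X5] = [F, F]
r6 m[φ3→X9] = [F, F]
r6 m[φ4→X6] = [F, F]
r6 m[φ4→X12] = [T, F]
r6 m[X5→φ0] = [F, F]
r6 m[X5→φ1] = [F, F]
r6 m[X5→φ3] = [F, F]
r6 m[X9→φ0] = [F, F]
r6 m[X9→φ2] = [F, F]
r6 m[X9→φ3] = [F, F]
r6 m[X6→φ2] = [F, F]
r6 m[X6→φ4] = [F, F]
r6 m[X12→φ1] = [T, F]
r6 m[X12→φ4] = [F, F]
r7 m[φ0→X5] = [F, F]
r7 m[φ0→X9] = [F, F]
r7 m[φ1→X5] = [F, T]
r7 m[φ1→X12] = [F, F]
r7 m[φ2→X9] = [F, F]
r7 m[φ2→X6] = [F, F]
r7 m[φ3→X5] = [F, F]
r7 m[φ3→X9] = [F, F]
r7 m[φ4→X6] = [F, F]
r7 m[φ4→X12] = [F, F]
r7 m[X5→φ0] = [F, F]
r7 m[X5→φ1] = [F, F]
r7 m[X5→φ3] = [F, F]
r7 m[X9→φ0] = [F, F]
r7 m[X9→φ2] = [F, F]
r7 m[X9→φ3] = [F, F]
r7 m[X6→φ2] = [F, F]
r7 m[X6→φ4] = [F, F]
r7 m[X12→φ1] = [T, F]
r7 m[X12→φ4] = [F, F]
r8 m[φ0→X5] = [F, F]
r8 m[φ0→X9] = [F, F]
r8 m[φ1→X5] = [F, T]
r8 m[φ1→X12] = [F, F]
r8 m[φ2→X9] = [F, F]
r8 m[φ2→X6] = [F, F]
r8 m[φ3→X5] = [F, F]
r8 m[φ3→X9] = [F, F]
r8 m[φ4→X6] = [F, F]
r8 m[φ4→X12] = [F, F]
r8 m[X5→φ0] = [F, F]
r8 m[X5→φ1] = [F, F]
r8 m[X5→φ3] = [F, F]
r8 m[X9→φ0] = [F, F]
r8 m[X9→φ2] = [F, F]
r8 m[X9→φ3] = [F, F]
r8 m[X6→φ2] = [F, F]
r8 m[X6→φ4] = [F, F]
r8 m[X12→φ1] = [F, F]
r8 m[X12→φ4] = [F, F]
r9 m[φ0→X5] = [F, F]
r9 m[φ0→X9] = [F, F]
r9 m[φ1→X5] = [F, F]
r9 m[φ1→X12] = [F, F]
r9 m[φ2→X9] = [F, F]
r9 m[φ2→X6] = [F, F]
r9 m[φ3→X5] = [F, F]
r9 m[φ3→X9] = [F, F]
r9 m[φ4→X6] = [F, F]
r9 m[φ4→X12] = [F, F]
r9 m[X5→φ0] = [F, F]
r9 m[X5→φ1] = [F, F]
r9 m[X5→φ3] = [F, F]
r9 m[X9→φ0] = [F, F]
r9 m[X9→φ2] = [F, F]
r9 m[X9→φ3] = [F, F]
r9 m[X6→φ2] = [F, F]
r9 m[X6→φ4] = [F, F]
r9 m[X12→φ1] = [F, F]
r9 m[X12→φ4] = [F, F]
r10 m[φ0→X5] = [F, F]
r10 m[φ0→X9] = [F, F]
r10 m[φ1→X5] = [F, F]
r10 m[φ1→X12] = [F, F]
r10 m[φ2→X9] = [F, F]
r10 m[φ2→X6] = [F, F]
r10 m[φ3→X5] = [F, F]
r10 m[φ3→X9] = [F, F]
r10 m[φ4→X6] = [F, F]
r10 m[φ4→X12] = [F, F]
r10 m[X5→φ0] = [F, F]
r10 m[X5→φ1] = [F, F]
r10 m[X5→φ3] = [F, F]
r10 m[X9→φ0] = [F, F]
r10 m[X9→φ2] = [F, F]
r10 m[X9→φ3] = [F, F]
r10 m[X6→φ2] = [F, F]
r10 m[X6→φ4] = [F, F]
r10 m[X12→φ1] = [F, F]
r10 m[X12→φ4] = [F, F]
fixed point reached at round 10
messages reach a fixed point at round 10

CONVERGED at round 10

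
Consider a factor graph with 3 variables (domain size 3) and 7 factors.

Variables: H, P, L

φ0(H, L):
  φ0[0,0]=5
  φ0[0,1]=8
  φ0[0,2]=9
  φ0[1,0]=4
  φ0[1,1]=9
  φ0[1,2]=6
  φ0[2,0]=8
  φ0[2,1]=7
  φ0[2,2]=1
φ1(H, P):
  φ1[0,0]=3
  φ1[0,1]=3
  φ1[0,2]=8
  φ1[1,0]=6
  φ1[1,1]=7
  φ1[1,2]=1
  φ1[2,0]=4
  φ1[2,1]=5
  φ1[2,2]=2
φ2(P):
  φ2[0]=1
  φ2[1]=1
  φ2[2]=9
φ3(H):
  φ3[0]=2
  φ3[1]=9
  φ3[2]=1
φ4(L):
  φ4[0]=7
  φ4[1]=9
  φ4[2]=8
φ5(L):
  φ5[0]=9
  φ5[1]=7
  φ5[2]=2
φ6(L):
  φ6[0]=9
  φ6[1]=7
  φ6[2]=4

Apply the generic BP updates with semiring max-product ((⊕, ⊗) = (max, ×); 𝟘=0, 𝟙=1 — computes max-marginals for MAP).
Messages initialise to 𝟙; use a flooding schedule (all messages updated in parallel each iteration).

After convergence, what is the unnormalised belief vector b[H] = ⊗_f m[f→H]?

b[H] = [508032, 321489, 81648]

init: all messages = 𝟙 over 3 values
r1 m[φ0→H] = [9, 9, 8]
r1 m[φ0→L] = [8, 9, 9]
r1 m[φ1→H] = [8, 7, 5]
r1 m[φ1→P] = [6, 7, 8]
r1 m[φ2→P] = [1, 1, 9]
r1 m[φ3→H] = [2, 9, 1]
r1 m[φ4→L] = [7, 9, 8]
r1 m[φ5→L] = [9, 7, 2]
r1 m[φ6→L] = [9, 7, 4]
r1 m[H→φ0] = [1, 1, 1]
r1 m[H→φ1] = [1, 1, 1]
r1 m[H→φ3] = [1, 1, 1]
r1 m[P→φ1] = [1, 1, 1]
r1 m[P→φ2] = [1, 1, 1]
r1 m[L→φ0] = [1, 1, 1]
r1 m[L→φ4] = [1, 1, 1]
r1 m[L→φ5] = [1, 1, 1]
r1 m[L→φ6] = [1, 1, 1]
r2 m[φ0→H] = [9, 9, 8]
r2 m[φ0→L] = [8, 9, 9]
r2 m[φ1→H] = [8, 7, 5]
r2 m[φ1→P] = [6, 7, 8]
r2 m[φ2→P] = [1, 1, 9]
r2 m[φ3→H] = [2, 9, 1]
r2 m[φ4→L] = [7, 9, 8]
r2 m[φ5→L] = [9, 7, 2]
r2 m[φ6→L] = [9, 7, 4]
r2 m[H→φ0] = [16, 63, 5]
r2 m[H→φ1] = [18, 81, 8]
r2 m[H→φ3] = [72, 63, 40]
r2 m[P→φ1] = [1, 1, 9]
r2 m[P→φ2] = [6, 7, 8]
r2 m[L→φ0] = [567, 441, 64]
r2 m[L→φ4] = [648, 441, 72]
r2 m[L→φ5] = [504, 567, 288]
r2 m[L→φ6] = [504, 567, 144]
r3 m[φ0→H] = [3528, 3969, 4536]
r3 m[φ0→L] = [252, 567, 378]
r3 m[φ1→H] = [72, 9, 18]
r3 m[φ1→P] = [486, 567, 144]
r3 m[φ2→P] = [1, 1, 9]
r3 m[φ3→H] = [2, 9, 1]
r3 m[φ4→L] = [7, 9, 8]
r3 m[φ5→L] = [9, 7, 2]
r3 m[φ6→L] = [9, 7, 4]
r3 m[H→φ0] = [16, 63, 5]
r3 m[H→φ1] = [18, 81, 8]
r3 m[H→φ3] = [72, 63, 40]
r3 m[P→φ1] = [1, 1, 9]
r3 m[P→φ2] = [6, 7, 8]
r3 m[L→φ0] = [567, 441, 64]
r3 m[L→φ4] = [648, 441, 72]
r3 m[L→φ5] = [504, 567, 288]
r3 m[L→φ6] = [504, 567, 144]
r4 m[φ0→H] = [3528, 3969, 4536]
r4 m[φ0→L] = [252, 567, 378]
r4 m[φ1→H] = [72, 9, 18]
r4 m[φ1→P] = [486, 567, 144]
r4 m[φ2→P] = [1, 1, 9]
r4 m[φ3→H] = [2, 9, 1]
r4 m[φ4→L] = [7, 9, 8]
r4 m[φ5→L] = [9, 7, 2]
r4 m[φ6→L] = [9, 7, 4]
r4 m[H→φ0] = [144, 81, 18]
r4 m[H→φ1] = [7056, 35721, 4536]
r4 m[H→φ3] = [254016, 35721, 81648]
r4 m[P→φ1] = [1, 1, 9]
r4 m[P→φ2] = [486, 567, 144]
r4 m[L→φ0] = [567, 441, 64]
r4 m[L→φ4] = [20412, 27783, 3024]
r4 m[L→φ5] = [15876, 35721, 12096]
r4 m[L→φ6] = [15876, 35721, 6048]
r5 m[φ0→H] = [3528, 3969, 4536]
r5 m[φ0→L] = [720, 1152, 1296]
r5 m[φ1→H] = [72, 9, 18]
r5 m[φ1→P] = [214326, 250047, 56448]
r5 m[φ2→P] = [1, 1, 9]
r5 m[φ3→H] = [2, 9, 1]
r5 m[φ4→L] = [7, 9, 8]
r5 m[φ5→L] = [9, 7, 2]
r5 m[φ6→L] = [9, 7, 4]
r5 m[H→φ0] = [144, 81, 18]
r5 m[H→φ1] = [7056, 35721, 4536]
r5 m[H→φ3] = [254016, 35721, 81648]
r5 m[P→φ1] = [1, 1, 9]
r5 m[P→φ2] = [486, 567, 144]
r5 m[L→φ0] = [567, 441, 64]
r5 m[L→φ4] = [20412, 27783, 3024]
r5 m[L→φ5] = [15876, 35721, 12096]
r5 m[L→φ6] = [15876, 35721, 6048]
r6 m[φ0→H] = [3528, 3969, 4536]
r6 m[φ0→L] = [720, 1152, 1296]
r6 m[φ1→H] = [72, 9, 18]
r6 m[φ1→P] = [214326, 250047, 56448]
r6 m[φ2→P] = [1, 1, 9]
r6 m[φ3→H] = [2, 9, 1]
r6 m[φ4→L] = [7, 9, 8]
r6 m[φ5→L] = [9, 7, 2]
r6 m[φ6→L] = [9, 7, 4]
r6 m[H→φ0] = [144, 81, 18]
r6 m[H→φ1] = [7056, 35721, 4536]
r6 m[H→φ3] = [254016, 35721, 81648]
r6 m[P→φ1] = [1, 1, 9]
r6 m[P→φ2] = [214326, 250047, 56448]
r6 m[L→φ0] = [567, 441, 64]
r6 m[L→φ4] = [58320, 56448, 10368]
r6 m[L→φ5] = [45360, 72576, 41472]
r6 m[L→φ6] = [45360, 72576, 20736]
r7 m[φ0→H] = [3528, 3969, 4536]
r7 m[φ0→L] = [720, 1152, 1296]
r7 m[φ1→H] = [72, 9, 18]
r7 m[φ1→P] = [214326, 250047, 56448]
r7 m[φ2→P] = [1, 1, 9]
r7 m[φ3→H] = [2, 9, 1]
r7 m[φ4→L] = [7, 9, 8]
r7 m[φ5→L] = [9, 7, 2]
r7 m[φ6→L] = [9, 7, 4]
r7 m[H→φ0] = [144, 81, 18]
r7 m[H→φ1] = [7056, 35721, 4536]
r7 m[H→φ3] = [254016, 35721, 81648]
r7 m[P→φ1] = [1, 1, 9]
r7 m[P→φ2] = [214326, 250047, 56448]
r7 m[L→φ0] = [567, 441, 64]
r7 m[L→φ4] = [58320, 56448, 10368]
r7 m[L→φ5] = [45360, 72576, 41472]
r7 m[L→φ6] = [45360, 72576, 20736]
fixed point reached at round 7
b[H] = ⊗ incoming = [508032, 321489, 81648]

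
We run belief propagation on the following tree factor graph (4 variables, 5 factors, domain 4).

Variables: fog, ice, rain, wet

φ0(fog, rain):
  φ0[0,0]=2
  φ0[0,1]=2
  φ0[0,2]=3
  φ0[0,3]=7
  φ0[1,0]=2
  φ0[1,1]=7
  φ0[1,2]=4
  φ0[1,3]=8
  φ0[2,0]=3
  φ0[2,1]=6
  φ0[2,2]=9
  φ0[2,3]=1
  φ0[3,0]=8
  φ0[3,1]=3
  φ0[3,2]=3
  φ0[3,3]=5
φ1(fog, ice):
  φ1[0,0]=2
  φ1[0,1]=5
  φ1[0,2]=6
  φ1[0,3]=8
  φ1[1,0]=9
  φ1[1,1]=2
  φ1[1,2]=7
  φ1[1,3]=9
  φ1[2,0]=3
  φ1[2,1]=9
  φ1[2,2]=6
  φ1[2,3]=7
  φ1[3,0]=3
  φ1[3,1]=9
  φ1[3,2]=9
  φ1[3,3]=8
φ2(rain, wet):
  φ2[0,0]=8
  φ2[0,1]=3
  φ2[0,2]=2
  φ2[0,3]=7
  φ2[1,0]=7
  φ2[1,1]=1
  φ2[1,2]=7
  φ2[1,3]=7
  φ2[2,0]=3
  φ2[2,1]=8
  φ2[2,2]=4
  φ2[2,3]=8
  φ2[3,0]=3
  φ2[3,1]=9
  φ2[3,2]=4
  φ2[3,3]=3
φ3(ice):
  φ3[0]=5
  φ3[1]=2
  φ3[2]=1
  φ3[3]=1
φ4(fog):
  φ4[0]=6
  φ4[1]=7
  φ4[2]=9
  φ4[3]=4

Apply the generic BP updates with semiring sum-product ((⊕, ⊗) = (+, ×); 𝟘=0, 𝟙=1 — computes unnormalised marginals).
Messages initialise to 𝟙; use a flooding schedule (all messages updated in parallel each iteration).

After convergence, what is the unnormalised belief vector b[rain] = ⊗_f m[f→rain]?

b[rain] = [83200, 146894, 155434, 123158]

init: all messages = 𝟙 over 4 values
r1 m[φ0→fog] = [14, 21, 19, 19]
r1 m[φ0→rain] = [15, 18, 19, 21]
r1 m[φ1→fog] = [21, 27, 25, 29]
r1 m[φ1→ice] = [17, 25, 28, 32]
r1 m[φ2→rain] = [20, 22, 23, 19]
r1 m[φ2→wet] = [21, 21, 17, 25]
r1 m[φ3→ice] = [5, 2, 1, 1]
r1 m[φ4→fog] = [6, 7, 9, 4]
r1 m[fog→φ0] = [1, 1, 1, 1]
r1 m[fog→φ1] = [1, 1, 1, 1]
r1 m[fog→φ4] = [1, 1, 1, 1]
r1 m[ice→φ1] = [1, 1, 1, 1]
r1 m[ice→φ3] = [1, 1, 1, 1]
r1 m[rain→φ0] = [1, 1, 1, 1]
r1 m[rain→φ2] = [1, 1, 1, 1]
r1 m[wet→φ2] = [1, 1, 1, 1]
r2 m[φ0→fog] = [14, 21, 19, 19]
r2 m[φ0→rain] = [15, 18, 19, 21]
r2 m[φ1→fog] = [21, 27, 25, 29]
r2 m[φ1→ice] = [17, 25, 28, 32]
r2 m[φ2→rain] = [20, 22, 23, 19]
r2 m[φ2→wet] = [21, 21, 17, 25]
r2 m[φ3→ice] = [5, 2, 1, 1]
r2 m[φ4→fog] = [6, 7, 9, 4]
r2 m[fog→φ0] = [126, 189, 225, 116]
r2 m[fog→φ1] = [84, 147, 171, 76]
r2 m[fog→φ4] = [294, 567, 475, 551]
r2 m[ice→φ1] = [5, 2, 1, 1]
r2 m[ice→φ3] = [17, 25, 28, 32]
r2 m[rain→φ0] = [20, 22, 23, 19]
r2 m[rain→φ2] = [15, 18, 19, 21]
r2 m[wet→φ2] = [1, 1, 1, 1]
r3 m[φ0→fog] = [286, 438, 418, 390]
r3 m[φ0→rain] = [2233, 3273, 3507, 3199]
r3 m[φ1→fog] = [34, 65, 46, 50]
r3 m[φ1→ice] = [2232, 2937, 3243, 3800]
r3 m[φ2→rain] = [20, 22, 23, 19]
r3 m[φ2→wet] = [366, 404, 316, 446]
r3 m[φ3→ice] = [5, 2, 1, 1]
r3 m[φ4→fog] = [6, 7, 9, 4]
r3 m[fog→φ0] = [126, 189, 225, 116]
r3 m[fog→φ1] = [84, 147, 171, 76]
r3 m[fog→φ4] = [294, 567, 475, 551]
r3 m[ice→φ1] = [5, 2, 1, 1]
r3 m[ice→φ3] = [17, 25, 28, 32]
r3 m[rain→φ0] = [20, 22, 23, 19]
r3 m[rain→φ2] = [15, 18, 19, 21]
r3 m[wet→φ2] = [1, 1, 1, 1]
r4 m[φ0→fog] = [286, 438, 418, 390]
r4 m[φ0→rain] = [2233, 3273, 3507, 3199]
r4 m[φ1→fog] = [34, 65, 46, 50]
r4 m[φ1→ice] = [2232, 2937, 3243, 3800]
r4 m[φ2→rain] = [20, 22, 23, 19]
r4 m[φ2→wet] = [366, 404, 316, 446]
r4 m[φ3→ice] = [5, 2, 1, 1]
r4 m[φ4→fog] = [6, 7, 9, 4]
r4 m[fog→φ0] = [204, 455, 414, 200]
r4 m[fog→φ1] = [1716, 3066, 3762, 1560]
r4 m[fog→φ4] = [9724, 28470, 19228, 19500]
r4 m[ice→φ1] = [5, 2, 1, 1]
r4 m[ice→φ3] = [2232, 2937, 3243, 3800]
r4 m[rain→φ0] = [20, 22, 23, 19]
r4 m[rain→φ2] = [2233, 3273, 3507, 3199]
r4 m[wet→φ2] = [1, 1, 1, 1]
r5 m[φ0→fog] = [286, 438, 418, 390]
r5 m[φ0→rain] = [4160, 6677, 6758, 6482]
r5 m[φ1→fog] = [34, 65, 46, 50]
r5 m[φ1→ice] = [46992, 62610, 68370, 80136]
r5 m[φ2→rain] = [20, 22, 23, 19]
r5 m[φ2→wet] = [60893, 66819, 54201, 76195]
r5 m[φ3→ice] = [5, 2, 1, 1]
r5 m[φ4→fog] = [6, 7, 9, 4]
r5 m[fog→φ0] = [204, 455, 414, 200]
r5 m[fog→φ1] = [1716, 3066, 3762, 1560]
r5 m[fog→φ4] = [9724, 28470, 19228, 19500]
r5 m[ice→φ1] = [5, 2, 1, 1]
r5 m[ice→φ3] = [2232, 2937, 3243, 3800]
r5 m[rain→φ0] = [20, 22, 23, 19]
r5 m[rain→φ2] = [2233, 3273, 3507, 3199]
r5 m[wet→φ2] = [1, 1, 1, 1]
r6 m[φ0→fog] = [286, 438, 418, 390]
r6 m[φ0→rain] = [4160, 6677, 6758, 6482]
r6 m[φ1→fog] = [34, 65, 46, 50]
r6 m[φ1→ice] = [46992, 62610, 68370, 80136]
r6 m[φ2→rain] = [20, 22, 23, 19]
r6 m[φ2→wet] = [60893, 66819, 54201, 76195]
r6 m[φ3→ice] = [5, 2, 1, 1]
r6 m[φ4→fog] = [6, 7, 9, 4]
r6 m[fog→φ0] = [204, 455, 414, 200]
r6 m[fog→φ1] = [1716, 3066, 3762, 1560]
r6 m[fog→φ4] = [9724, 28470, 19228, 19500]
r6 m[ice→φ1] = [5, 2, 1, 1]
r6 m[ice→φ3] = [46992, 62610, 68370, 80136]
r6 m[rain→φ0] = [20, 22, 23, 19]
r6 m[rain→φ2] = [4160, 6677, 6758, 6482]
r6 m[wet→φ2] = [1, 1, 1, 1]
r7 m[φ0→fog] = [286, 438, 418, 390]
r7 m[φ0→rain] = [4160, 6677, 6758, 6482]
r7 m[φ1→fog] = [34, 65, 46, 50]
r7 m[φ1→ice] = [46992, 62610, 68370, 80136]
r7 m[φ2→rain] = [20, 22, 23, 19]
r7 m[φ2→wet] = [119739, 131559, 108019, 149369]
r7 m[φ3→ice] = [5, 2, 1, 1]
r7 m[φ4→fog] = [6, 7, 9, 4]
r7 m[fog→φ0] = [204, 455, 414, 200]
r7 m[fog→φ1] = [1716, 3066, 3762, 1560]
r7 m[fog→φ4] = [9724, 28470, 19228, 19500]
r7 m[ice→φ1] = [5, 2, 1, 1]
r7 m[ice→φ3] = [46992, 62610, 68370, 80136]
r7 m[rain→φ0] = [20, 22, 23, 19]
r7 m[rain→φ2] = [4160, 6677, 6758, 6482]
r7 m[wet→φ2] = [1, 1, 1, 1]
r8 m[φ0→fog] = [286, 438, 418, 390]
r8 m[φ0→rain] = [4160, 6677, 6758, 6482]
r8 m[φ1→fog] = [34, 65, 46, 50]
r8 m[φ1→ice] = [46992, 62610, 68370, 80136]
r8 m[φ2→rain] = [20, 22, 23, 19]
r8 m[φ2→wet] = [119739, 131559, 108019, 149369]
r8 m[φ3→ice] = [5, 2, 1, 1]
r8 m[φ4→fog] = [6, 7, 9, 4]
r8 m[fog→φ0] = [204, 455, 414, 200]
r8 m[fog→φ1] = [1716, 3066, 3762, 1560]
r8 m[fog→φ4] = [9724, 28470, 19228, 19500]
r8 m[ice→φ1] = [5, 2, 1, 1]
r8 m[ice→φ3] = [46992, 62610, 68370, 80136]
r8 m[rain→φ0] = [20, 22, 23, 19]
r8 m[rain→φ2] = [4160, 6677, 6758, 6482]
r8 m[wet→φ2] = [1, 1, 1, 1]
fixed point reached at round 8
b[rain] = ⊗ incoming = [83200, 146894, 155434, 123158]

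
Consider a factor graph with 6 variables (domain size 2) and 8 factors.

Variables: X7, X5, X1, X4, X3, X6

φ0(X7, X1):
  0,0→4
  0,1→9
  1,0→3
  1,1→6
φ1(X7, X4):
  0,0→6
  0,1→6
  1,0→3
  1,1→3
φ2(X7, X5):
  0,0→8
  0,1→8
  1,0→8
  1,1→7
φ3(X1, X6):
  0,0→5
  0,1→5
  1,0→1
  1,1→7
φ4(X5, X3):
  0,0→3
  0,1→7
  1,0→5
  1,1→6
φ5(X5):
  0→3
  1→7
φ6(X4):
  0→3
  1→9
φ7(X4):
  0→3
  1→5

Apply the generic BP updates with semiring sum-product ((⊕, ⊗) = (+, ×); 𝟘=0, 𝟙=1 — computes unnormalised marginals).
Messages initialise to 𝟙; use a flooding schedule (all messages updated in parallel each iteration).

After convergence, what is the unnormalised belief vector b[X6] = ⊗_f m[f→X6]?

init: all messages = 𝟙 over 2 values
r1 m[φ0→X7] = [13, 9]
r1 m[φ0→X1] = [7, 15]
r1 m[φ1→X7] = [12, 6]
r1 m[φ1→X4] = [9, 9]
r1 m[φ2→X7] = [16, 15]
r1 m[φ2→X5] = [16, 15]
r1 m[φ3→X1] = [10, 8]
r1 m[φ3→X6] = [6, 12]
r1 m[φ4→X5] = [10, 11]
r1 m[φ4→X3] = [8, 13]
r1 m[φ5→X5] = [3, 7]
r1 m[φ6→X4] = [3, 9]
r1 m[φ7→X4] = [3, 5]
r1 m[X7→φ0] = [1, 1]
r1 m[X7→φ1] = [1, 1]
r1 m[X7→φ2] = [1, 1]
r1 m[X5→φ2] = [1, 1]
r1 m[X5→φ4] = [1, 1]
r1 m[X5→φ5] = [1, 1]
r1 m[X1→φ0] = [1, 1]
r1 m[X1→φ3] = [1, 1]
r1 m[X4→φ1] = [1, 1]
r1 m[X4→φ6] = [1, 1]
r1 m[X4→φ7] = [1, 1]
r1 m[X3→φ4] = [1, 1]
r1 m[X6→φ3] = [1, 1]
r2 m[φ0→X7] = [13, 9]
r2 m[φ0→X1] = [7, 15]
r2 m[φ1→X7] = [12, 6]
r2 m[φ1→X4] = [9, 9]
r2 m[φ2→X7] = [16, 15]
r2 m[φ2→X5] = [16, 15]
r2 m[φ3→X1] = [10, 8]
r2 m[φ3→X6] = [6, 12]
r2 m[φ4→X5] = [10, 11]
r2 m[φ4→X3] = [8, 13]
r2 m[φ5→X5] = [3, 7]
r2 m[φ6→X4] = [3, 9]
r2 m[φ7→X4] = [3, 5]
r2 m[X7→φ0] = [192, 90]
r2 m[X7→φ1] = [208, 135]
r2 m[X7→φ2] = [156, 54]
r2 m[X5→φ2] = [30, 77]
r2 m[X5→φ4] = [48, 105]
r2 m[X5→φ5] = [160, 165]
r2 m[X1→φ0] = [10, 8]
r2 m[X1→φ3] = [7, 15]
r2 m[X4→φ1] = [9, 45]
r2 m[X4→φ6] = [27, 45]
r2 m[X4→φ7] = [27, 81]
r2 m[X3→φ4] = [1, 1]
r2 m[X6→φ3] = [1, 1]
r3 m[φ0→X7] = [112, 78]
r3 m[φ0→X1] = [1038, 2268]
r3 m[φ1→X7] = [324, 162]
r3 m[φ1→X4] = [1653, 1653]
r3 m[φ2→X7] = [856, 779]
r3 m[φ2→X5] = [1680, 1626]
r3 m[φ3→X1] = [10, 8]
r3 m[φ3→X6] = [50, 140]
r3 m[φ4→X5] = [10, 11]
r3 m[φ4→X3] = [669, 966]
r3 m[φ5→X5] = [3, 7]
r3 m[φ6→X4] = [3, 9]
r3 m[φ7→X4] = [3, 5]
r3 m[X7→φ0] = [192, 90]
r3 m[X7→φ1] = [208, 135]
r3 m[X7→φ2] = [156, 54]
r3 m[X5→φ2] = [30, 77]
r3 m[X5→φ4] = [48, 105]
r3 m[X5→φ5] = [160, 165]
r3 m[X1→φ0] = [10, 8]
r3 m[X1→φ3] = [7, 15]
r3 m[X4→φ1] = [9, 45]
r3 m[X4→φ6] = [27, 45]
r3 m[X4→φ7] = [27, 81]
r3 m[X3→φ4] = [1, 1]
r3 m[X6→φ3] = [1, 1]
r4 m[φ0→X7] = [112, 78]
r4 m[φ0→X1] = [1038, 2268]
r4 m[φ1→X7] = [324, 162]
r4 m[φ1→X4] = [1653, 1653]
r4 m[φ2→X7] = [856, 779]
r4 m[φ2→X5] = [1680, 1626]
r4 m[φ3→X1] = [10, 8]
r4 m[φ3→X6] = [50, 140]
r4 m[φ4→X5] = [10, 11]
r4 m[φ4→X3] = [669, 966]
r4 m[φ5→X5] = [3, 7]
r4 m[φ6→X4] = [3, 9]
r4 m[φ7→X4] = [3, 5]
r4 m[X7→φ0] = [277344, 126198]
r4 m[X7→φ1] = [95872, 60762]
r4 m[X7→φ2] = [36288, 12636]
r4 m[X5→φ2] = [30, 77]
r4 m[X5→φ4] = [5040, 11382]
r4 m[X5→φ5] = [16800, 17886]
r4 m[X1→φ0] = [10, 8]
r4 m[X1→φ3] = [1038, 2268]
r4 m[X4→φ1] = [9, 45]
r4 m[X4→φ6] = [4959, 8265]
r4 m[X4→φ7] = [4959, 14877]
r4 m[X3→φ4] = [1, 1]
r4 m[X6→φ3] = [1, 1]
r5 m[φ0→X7] = [112, 78]
r5 m[φ0→X1] = [1487970, 3253284]
r5 m[φ1→X7] = [324, 162]
r5 m[φ1→X4] = [757518, 757518]
r5 m[φ2→X7] = [856, 779]
r5 m[φ2→X5] = [391392, 378756]
r5 m[φ3→X1] = [10, 8]
r5 m[φ3→X6] = [7458, 21066]
r5 m[φ4→X5] = [10, 11]
r5 m[φ4→X3] = [72030, 103572]
r5 m[φ5→X5] = [3, 7]
r5 m[φ6→X4] = [3, 9]
r5 m[φ7→X4] = [3, 5]
r5 m[X7→φ0] = [277344, 126198]
r5 m[X7→φ1] = [95872, 60762]
r5 m[X7→φ2] = [36288, 12636]
r5 m[X5→φ2] = [30, 77]
r5 m[X5→φ4] = [5040, 11382]
r5 m[X5→φ5] = [16800, 17886]
r5 m[X1→φ0] = [10, 8]
r5 m[X1→φ3] = [1038, 2268]
r5 m[X4→φ1] = [9, 45]
r5 m[X4→φ6] = [4959, 8265]
r5 m[X4→φ7] = [4959, 14877]
r5 m[X3→φ4] = [1, 1]
r5 m[X6→φ3] = [1, 1]
r6 m[φ0→X7] = [112, 78]
r6 m[φ0→X1] = [1487970, 3253284]
r6 m[φ1→X7] = [324, 162]
r6 m[φ1→X4] = [757518, 757518]
r6 m[φ2→X7] = [856, 779]
r6 m[φ2→X5] = [391392, 378756]
r6 m[φ3→X1] = [10, 8]
r6 m[φ3→X6] = [7458, 21066]
r6 m[φ4→X5] = [10, 11]
r6 m[φ4→X3] = [72030, 103572]
r6 m[φ5→X5] = [3, 7]
r6 m[φ6→X4] = [3, 9]
r6 m[φ7→X4] = [3, 5]
r6 m[X7→φ0] = [277344, 126198]
r6 m[X7→φ1] = [95872, 60762]
r6 m[X7→φ2] = [36288, 12636]
r6 m[X5→φ2] = [30, 77]
r6 m[X5→φ4] = [1174176, 2651292]
r6 m[X5→φ5] = [3913920, 4166316]
r6 m[X1→φ0] = [10, 8]
r6 m[X1→φ3] = [1487970, 3253284]
r6 m[X4→φ1] = [9, 45]
r6 m[X4→φ6] = [2272554, 3787590]
r6 m[X4→φ7] = [2272554, 6817662]
r6 m[X3→φ4] = [1, 1]
r6 m[X6→φ3] = [1, 1]
r7 m[φ0→X7] = [112, 78]
r7 m[φ0→X1] = [1487970, 3253284]
r7 m[φ1→X7] = [324, 162]
r7 m[φ1→X4] = [757518, 757518]
r7 m[φ2→X7] = [856, 779]
r7 m[φ2→X5] = [391392, 378756]
r7 m[φ3→X1] = [10, 8]
r7 m[φ3→X6] = [10693134, 30212838]
r7 m[φ4→X5] = [10, 11]
r7 m[φ4→X3] = [16778988, 24126984]
r7 m[φ5→X5] = [3, 7]
r7 m[φ6→X4] = [3, 9]
r7 m[φ7→X4] = [3, 5]
r7 m[X7→φ0] = [277344, 126198]
r7 m[X7→φ1] = [95872, 60762]
r7 m[X7→φ2] = [36288, 12636]
r7 m[X5→φ2] = [30, 77]
r7 m[X5→φ4] = [1174176, 2651292]
r7 m[X5→φ5] = [3913920, 4166316]
r7 m[X1→φ0] = [10, 8]
r7 m[X1→φ3] = [1487970, 3253284]
r7 m[X4→φ1] = [9, 45]
r7 m[X4→φ6] = [2272554, 3787590]
r7 m[X4→φ7] = [2272554, 6817662]
r7 m[X3→φ4] = [1, 1]
r7 m[X6→φ3] = [1, 1]
r8 m[φ0→X7] = [112, 78]
r8 m[φ0→X1] = [1487970, 3253284]
r8 m[φ1→X7] = [324, 162]
r8 m[φ1→X4] = [757518, 757518]
r8 m[φ2→X7] = [856, 779]
r8 m[φ2→X5] = [391392, 378756]
r8 m[φ3→X1] = [10, 8]
r8 m[φ3→X6] = [10693134, 30212838]
r8 m[φ4→X5] = [10, 11]
r8 m[φ4→X3] = [16778988, 24126984]
r8 m[φ5→X5] = [3, 7]
r8 m[φ6→X4] = [3, 9]
r8 m[φ7→X4] = [3, 5]
r8 m[X7→φ0] = [277344, 126198]
r8 m[X7→φ1] = [95872, 60762]
r8 m[X7→φ2] = [36288, 12636]
r8 m[X5→φ2] = [30, 77]
r8 m[X5→φ4] = [1174176, 2651292]
r8 m[X5→φ5] = [3913920, 4166316]
r8 m[X1→φ0] = [10, 8]
r8 m[X1→φ3] = [1487970, 3253284]
r8 m[X4→φ1] = [9, 45]
r8 m[X4→φ6] = [2272554, 3787590]
r8 m[X4→φ7] = [2272554, 6817662]
r8 m[X3→φ4] = [1, 1]
r8 m[X6→φ3] = [1, 1]
fixed point reached at round 8
b[X6] = ⊗ incoming = [10693134, 30212838]

b[X6] = [10693134, 30212838]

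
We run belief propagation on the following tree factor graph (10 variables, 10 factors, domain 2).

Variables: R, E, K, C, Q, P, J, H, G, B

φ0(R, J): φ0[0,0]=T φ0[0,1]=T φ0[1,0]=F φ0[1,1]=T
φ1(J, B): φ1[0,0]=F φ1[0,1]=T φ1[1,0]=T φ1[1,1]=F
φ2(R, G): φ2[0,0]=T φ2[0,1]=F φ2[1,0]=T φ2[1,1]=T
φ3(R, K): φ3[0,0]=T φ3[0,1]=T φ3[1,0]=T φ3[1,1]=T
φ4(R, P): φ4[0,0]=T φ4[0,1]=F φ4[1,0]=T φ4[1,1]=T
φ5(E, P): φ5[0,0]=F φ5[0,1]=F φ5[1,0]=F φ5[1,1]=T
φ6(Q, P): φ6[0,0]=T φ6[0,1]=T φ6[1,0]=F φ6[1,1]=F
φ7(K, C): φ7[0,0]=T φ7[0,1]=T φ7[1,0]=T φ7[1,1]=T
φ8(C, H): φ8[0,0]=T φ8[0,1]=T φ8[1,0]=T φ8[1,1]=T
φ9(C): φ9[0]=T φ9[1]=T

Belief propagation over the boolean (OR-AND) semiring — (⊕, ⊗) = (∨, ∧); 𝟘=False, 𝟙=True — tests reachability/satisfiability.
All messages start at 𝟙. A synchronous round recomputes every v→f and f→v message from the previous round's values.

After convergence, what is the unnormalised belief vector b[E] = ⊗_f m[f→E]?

b[E] = [F, T]

init: all messages = 𝟙 over 2 values
r1 m[φ0→R] = [T, T]
r1 m[φ0→J] = [T, T]
r1 m[φ1→J] = [T, T]
r1 m[φ1→B] = [T, T]
r1 m[φ2→R] = [T, T]
r1 m[φ2→G] = [T, T]
r1 m[φ3→R] = [T, T]
r1 m[φ3→K] = [T, T]
r1 m[φ4→R] = [T, T]
r1 m[φ4→P] = [T, T]
r1 m[φ5→E] = [F, T]
r1 m[φ5→P] = [F, T]
r1 m[φ6→Q] = [T, F]
r1 m[φ6→P] = [T, T]
r1 m[φ7→K] = [T, T]
r1 m[φ7→C] = [T, T]
r1 m[φ8→C] = [T, T]
r1 m[φ8→H] = [T, T]
r1 m[φ9→C] = [T, T]
r1 m[R→φ0] = [T, T]
r1 m[R→φ2] = [T, T]
r1 m[R→φ3] = [T, T]
r1 m[R→φ4] = [T, T]
r1 m[E→φ5] = [T, T]
r1 m[K→φ3] = [T, T]
r1 m[K→φ7] = [T, T]
r1 m[C→φ7] = [T, T]
r1 m[C→φ8] = [T, T]
r1 m[C→φ9] = [T, T]
r1 m[Q→φ6] = [T, T]
r1 m[P→φ4] = [T, T]
r1 m[P→φ5] = [T, T]
r1 m[P→φ6] = [T, T]
r1 m[J→φ0] = [T, T]
r1 m[J→φ1] = [T, T]
r1 m[H→φ8] = [T, T]
r1 m[G→φ2] = [T, T]
r1 m[B→φ1] = [T, T]
r2 m[φ0→R] = [T, T]
r2 m[φ0→J] = [T, T]
r2 m[φ1→J] = [T, T]
r2 m[φ1→B] = [T, T]
r2 m[φ2→R] = [T, T]
r2 m[φ2→G] = [T, T]
r2 m[φ3→R] = [T, T]
r2 m[φ3→K] = [T, T]
r2 m[φ4→R] = [T, T]
r2 m[φ4→P] = [T, T]
r2 m[φ5→E] = [F, T]
r2 m[φ5→P] = [F, T]
r2 m[φ6→Q] = [T, F]
r2 m[φ6→P] = [T, T]
r2 m[φ7→K] = [T, T]
r2 m[φ7→C] = [T, T]
r2 m[φ8→C] = [T, T]
r2 m[φ8→H] = [T, T]
r2 m[φ9→C] = [T, T]
r2 m[R→φ0] = [T, T]
r2 m[R→φ2] = [T, T]
r2 m[R→φ3] = [T, T]
r2 m[R→φ4] = [T, T]
r2 m[E→φ5] = [T, T]
r2 m[K→φ3] = [T, T]
r2 m[K→φ7] = [T, T]
r2 m[C→φ7] = [T, T]
r2 m[C→φ8] = [T, T]
r2 m[C→φ9] = [T, T]
r2 m[Q→φ6] = [T, T]
r2 m[P→φ4] = [F, T]
r2 m[P→φ5] = [T, T]
r2 m[P→φ6] = [F, T]
r2 m[J→φ0] = [T, T]
r2 m[J→φ1] = [T, T]
r2 m[H→φ8] = [T, T]
r2 m[G→φ2] = [T, T]
r2 m[B→φ1] = [T, T]
r3 m[φ0→R] = [T, T]
r3 m[φ0→J] = [T, T]
r3 m[φ1→J] = [T, T]
r3 m[φ1→B] = [T, T]
r3 m[φ2→R] = [T, T]
r3 m[φ2→G] = [T, T]
r3 m[φ3→R] = [T, T]
r3 m[φ3→K] = [T, T]
r3 m[φ4→R] = [F, T]
r3 m[φ4→P] = [T, T]
r3 m[φ5→E] = [F, T]
r3 m[φ5→P] = [F, T]
r3 m[φ6→Q] = [T, F]
r3 m[φ6→P] = [T, T]
r3 m[φ7→K] = [T, T]
r3 m[φ7→C] = [T, T]
r3 m[φ8→C] = [T, T]
r3 m[φ8→H] = [T, T]
r3 m[φ9→C] = [T, T]
r3 m[R→φ0] = [T, T]
r3 m[R→φ2] = [T, T]
r3 m[R→φ3] = [T, T]
r3 m[R→φ4] = [T, T]
r3 m[E→φ5] = [T, T]
r3 m[K→φ3] = [T, T]
r3 m[K→φ7] = [T, T]
r3 m[C→φ7] = [T, T]
r3 m[C→φ8] = [T, T]
r3 m[C→φ9] = [T, T]
r3 m[Q→φ6] = [T, T]
r3 m[P→φ4] = [F, T]
r3 m[P→φ5] = [T, T]
r3 m[P→φ6] = [F, T]
r3 m[J→φ0] = [T, T]
r3 m[J→φ1] = [T, T]
r3 m[H→φ8] = [T, T]
r3 m[G→φ2] = [T, T]
r3 m[B→φ1] = [T, T]
r4 m[φ0→R] = [T, T]
r4 m[φ0→J] = [T, T]
r4 m[φ1→J] = [T, T]
r4 m[φ1→B] = [T, T]
r4 m[φ2→R] = [T, T]
r4 m[φ2→G] = [T, T]
r4 m[φ3→R] = [T, T]
r4 m[φ3→K] = [T, T]
r4 m[φ4→R] = [F, T]
r4 m[φ4→P] = [T, T]
r4 m[φ5→E] = [F, T]
r4 m[φ5→P] = [F, T]
r4 m[φ6→Q] = [T, F]
r4 m[φ6→P] = [T, T]
r4 m[φ7→K] = [T, T]
r4 m[φ7→C] = [T, T]
r4 m[φ8→C] = [T, T]
r4 m[φ8→H] = [T, T]
r4 m[φ9→C] = [T, T]
r4 m[R→φ0] = [F, T]
r4 m[R→φ2] = [F, T]
r4 m[R→φ3] = [F, T]
r4 m[R→φ4] = [T, T]
r4 m[E→φ5] = [T, T]
r4 m[K→φ3] = [T, T]
r4 m[K→φ7] = [T, T]
r4 m[C→φ7] = [T, T]
r4 m[C→φ8] = [T, T]
r4 m[C→φ9] = [T, T]
r4 m[Q→φ6] = [T, T]
r4 m[P→φ4] = [F, T]
r4 m[P→φ5] = [T, T]
r4 m[P→φ6] = [F, T]
r4 m[J→φ0] = [T, T]
r4 m[J→φ1] = [T, T]
r4 m[H→φ8] = [T, T]
r4 m[G→φ2] = [T, T]
r4 m[B→φ1] = [T, T]
r5 m[φ0→R] = [T, T]
r5 m[φ0→J] = [F, T]
r5 m[φ1→J] = [T, T]
r5 m[φ1→B] = [T, T]
r5 m[φ2→R] = [T, T]
r5 m[φ2→G] = [T, T]
r5 m[φ3→R] = [T, T]
r5 m[φ3→K] = [T, T]
r5 m[φ4→R] = [F, T]
r5 m[φ4→P] = [T, T]
r5 m[φ5→E] = [F, T]
r5 m[φ5→P] = [F, T]
r5 m[φ6→Q] = [T, F]
r5 m[φ6→P] = [T, T]
r5 m[φ7→K] = [T, T]
r5 m[φ7→C] = [T, T]
r5 m[φ8→C] = [T, T]
r5 m[φ8→H] = [T, T]
r5 m[φ9→C] = [T, T]
r5 m[R→φ0] = [F, T]
r5 m[R→φ2] = [F, T]
r5 m[R→φ3] = [F, T]
r5 m[R→φ4] = [T, T]
r5 m[E→φ5] = [T, T]
r5 m[K→φ3] = [T, T]
r5 m[K→φ7] = [T, T]
r5 m[C→φ7] = [T, T]
r5 m[C→φ8] = [T, T]
r5 m[C→φ9] = [T, T]
r5 m[Q→φ6] = [T, T]
r5 m[P→φ4] = [F, T]
r5 m[P→φ5] = [T, T]
r5 m[P→φ6] = [F, T]
r5 m[J→φ0] = [T, T]
r5 m[J→φ1] = [T, T]
r5 m[H→φ8] = [T, T]
r5 m[G→φ2] = [T, T]
r5 m[B→φ1] = [T, T]
r6 m[φ0→R] = [T, T]
r6 m[φ0→J] = [F, T]
r6 m[φ1→J] = [T, T]
r6 m[φ1→B] = [T, T]
r6 m[φ2→R] = [T, T]
r6 m[φ2→G] = [T, T]
r6 m[φ3→R] = [T, T]
r6 m[φ3→K] = [T, T]
r6 m[φ4→R] = [F, T]
r6 m[φ4→P] = [T, T]
r6 m[φ5→E] = [F, T]
r6 m[φ5→P] = [F, T]
r6 m[φ6→Q] = [T, F]
r6 m[φ6→P] = [T, T]
r6 m[φ7→K] = [T, T]
r6 m[φ7→C] = [T, T]
r6 m[φ8→C] = [T, T]
r6 m[φ8→H] = [T, T]
r6 m[φ9→C] = [T, T]
r6 m[R→φ0] = [F, T]
r6 m[R→φ2] = [F, T]
r6 m[R→φ3] = [F, T]
r6 m[R→φ4] = [T, T]
r6 m[E→φ5] = [T, T]
r6 m[K→φ3] = [T, T]
r6 m[K→φ7] = [T, T]
r6 m[C→φ7] = [T, T]
r6 m[C→φ8] = [T, T]
r6 m[C→φ9] = [T, T]
r6 m[Q→φ6] = [T, T]
r6 m[P→φ4] = [F, T]
r6 m[P→φ5] = [T, T]
r6 m[P→φ6] = [F, T]
r6 m[J→φ0] = [T, T]
r6 m[J→φ1] = [F, T]
r6 m[H→φ8] = [T, T]
r6 m[G→φ2] = [T, T]
r6 m[B→φ1] = [T, T]
r7 m[φ0→R] = [T, T]
r7 m[φ0→J] = [F, T]
r7 m[φ1→J] = [T, T]
r7 m[φ1→B] = [T, F]
r7 m[φ2→R] = [T, T]
r7 m[φ2→G] = [T, T]
r7 m[φ3→R] = [T, T]
r7 m[φ3→K] = [T, T]
r7 m[φ4→R] = [F, T]
r7 m[φ4→P] = [T, T]
r7 m[φ5→E] = [F, T]
r7 m[φ5→P] = [F, T]
r7 m[φ6→Q] = [T, F]
r7 m[φ6→P] = [T, T]
r7 m[φ7→K] = [T, T]
r7 m[φ7→C] = [T, T]
r7 m[φ8→C] = [T, T]
r7 m[φ8→H] = [T, T]
r7 m[φ9→C] = [T, T]
r7 m[R→φ0] = [F, T]
r7 m[R→φ2] = [F, T]
r7 m[R→φ3] = [F, T]
r7 m[R→φ4] = [T, T]
r7 m[E→φ5] = [T, T]
r7 m[K→φ3] = [T, T]
r7 m[K→φ7] = [T, T]
r7 m[C→φ7] = [T, T]
r7 m[C→φ8] = [T, T]
r7 m[C→φ9] = [T, T]
r7 m[Q→φ6] = [T, T]
r7 m[P→φ4] = [F, T]
r7 m[P→φ5] = [T, T]
r7 m[P→φ6] = [F, T]
r7 m[J→φ0] = [T, T]
r7 m[J→φ1] = [F, T]
r7 m[H→φ8] = [T, T]
r7 m[G→φ2] = [T, T]
r7 m[B→φ1] = [T, T]
r8 m[φ0→R] = [T, T]
r8 m[φ0→J] = [F, T]
r8 m[φ1→J] = [T, T]
r8 m[φ1→B] = [T, F]
r8 m[φ2→R] = [T, T]
r8 m[φ2→G] = [T, T]
r8 m[φ3→R] = [T, T]
r8 m[φ3→K] = [T, T]
r8 m[φ4→R] = [F, T]
r8 m[φ4→P] = [T, T]
r8 m[φ5→E] = [F, T]
r8 m[φ5→P] = [F, T]
r8 m[φ6→Q] = [T, F]
r8 m[φ6→P] = [T, T]
r8 m[φ7→K] = [T, T]
r8 m[φ7→C] = [T, T]
r8 m[φ8→C] = [T, T]
r8 m[φ8→H] = [T, T]
r8 m[φ9→C] = [T, T]
r8 m[R→φ0] = [F, T]
r8 m[R→φ2] = [F, T]
r8 m[R→φ3] = [F, T]
r8 m[R→φ4] = [T, T]
r8 m[E→φ5] = [T, T]
r8 m[K→φ3] = [T, T]
r8 m[K→φ7] = [T, T]
r8 m[C→φ7] = [T, T]
r8 m[C→φ8] = [T, T]
r8 m[C→φ9] = [T, T]
r8 m[Q→φ6] = [T, T]
r8 m[P→φ4] = [F, T]
r8 m[P→φ5] = [T, T]
r8 m[P→φ6] = [F, T]
r8 m[J→φ0] = [T, T]
r8 m[J→φ1] = [F, T]
r8 m[H→φ8] = [T, T]
r8 m[G→φ2] = [T, T]
r8 m[B→φ1] = [T, T]
fixed point reached at round 8
b[E] = ⊗ incoming = [F, T]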